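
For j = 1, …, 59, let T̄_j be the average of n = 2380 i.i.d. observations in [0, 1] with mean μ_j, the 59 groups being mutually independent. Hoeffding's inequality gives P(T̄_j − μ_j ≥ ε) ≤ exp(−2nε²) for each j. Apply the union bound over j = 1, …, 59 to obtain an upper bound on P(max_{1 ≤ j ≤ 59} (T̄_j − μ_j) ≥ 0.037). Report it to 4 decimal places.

Per-experiment Hoeffding bound: exp(−2·2380·0.037²) = exp(−6.51644) = 0.0014789.
Union bound over 59 events: 59·0.0014789 = 0.08726.

0.0873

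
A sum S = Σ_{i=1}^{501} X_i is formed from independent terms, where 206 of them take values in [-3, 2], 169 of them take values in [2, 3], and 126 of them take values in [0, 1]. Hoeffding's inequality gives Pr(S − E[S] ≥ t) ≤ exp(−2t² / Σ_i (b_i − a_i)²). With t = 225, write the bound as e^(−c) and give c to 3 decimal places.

18.595

Σ(b_i − a_i)² = 206·5² + 169·1² + 126·1² = 5445.
c = 2t² / 5445 = 2·225² / 5445 = 18.5950.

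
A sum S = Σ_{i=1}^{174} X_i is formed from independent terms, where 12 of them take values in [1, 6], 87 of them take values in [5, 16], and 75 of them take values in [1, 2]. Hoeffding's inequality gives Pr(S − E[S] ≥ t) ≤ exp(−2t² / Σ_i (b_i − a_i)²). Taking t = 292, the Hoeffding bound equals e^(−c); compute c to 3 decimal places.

15.642

Σ(b_i − a_i)² = 12·5² + 87·11² + 75·1² = 10902.
c = 2t² / 10902 = 2·292² / 10902 = 15.6419.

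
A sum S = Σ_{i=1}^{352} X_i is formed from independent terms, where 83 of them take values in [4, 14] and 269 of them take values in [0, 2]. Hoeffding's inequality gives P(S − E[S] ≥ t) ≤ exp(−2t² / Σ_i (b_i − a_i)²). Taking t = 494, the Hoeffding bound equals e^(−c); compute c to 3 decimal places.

52.055

Σ(b_i − a_i)² = 83·10² + 269·2² = 9376.
c = 2t² / 9376 = 2·494² / 9376 = 52.0555.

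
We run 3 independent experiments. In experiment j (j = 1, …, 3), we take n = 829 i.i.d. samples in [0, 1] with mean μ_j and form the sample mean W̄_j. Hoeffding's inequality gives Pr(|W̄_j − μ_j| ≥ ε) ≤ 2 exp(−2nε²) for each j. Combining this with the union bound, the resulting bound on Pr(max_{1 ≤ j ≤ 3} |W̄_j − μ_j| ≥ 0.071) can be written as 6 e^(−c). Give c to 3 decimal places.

Union bound over the 3 events: Pr(max_{1 ≤ j ≤ 3} |W̄_j − μ_j| ≥ 0.071) ≤ 3·2·exp(−2nε²) = 6 exp(−2·829·0.071²).
So c = 2·829·0.071² = 8.3580.

8.358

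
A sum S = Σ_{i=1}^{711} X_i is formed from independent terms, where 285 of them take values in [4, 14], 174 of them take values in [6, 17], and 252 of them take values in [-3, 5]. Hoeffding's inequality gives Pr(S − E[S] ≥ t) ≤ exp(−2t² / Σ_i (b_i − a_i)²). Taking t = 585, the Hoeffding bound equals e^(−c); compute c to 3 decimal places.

Σ(b_i − a_i)² = 285·10² + 174·11² + 252·8² = 65682.
c = 2t² / 65682 = 2·585² / 65682 = 10.4207.

10.421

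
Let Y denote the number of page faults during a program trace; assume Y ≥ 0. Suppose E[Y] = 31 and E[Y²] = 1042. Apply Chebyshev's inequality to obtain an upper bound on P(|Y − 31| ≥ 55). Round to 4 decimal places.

0.0268

Var(Y) = E[Y²] − (E[Y])² = 1042 − 961 = 81.
Chebyshev's inequality: P(|Y − μ| ≥ t) ≤ Var(Y)/t² = 81/3025 = 0.0268.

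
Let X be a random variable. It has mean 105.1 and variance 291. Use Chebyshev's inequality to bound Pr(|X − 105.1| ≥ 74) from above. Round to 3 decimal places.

0.053

Chebyshev: Pr(|X − μ| ≥ t) ≤ Var(X)/t².
Bound = 291 / 5476 = 0.0531.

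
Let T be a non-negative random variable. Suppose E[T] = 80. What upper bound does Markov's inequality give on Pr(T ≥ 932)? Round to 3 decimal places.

Markov's inequality: for a non-negative random variable, Pr(T ≥ a) ≤ E[T]/a.
Here E[T] = 80 and a = 932, so the bound is 80/932 = 0.0858.

0.086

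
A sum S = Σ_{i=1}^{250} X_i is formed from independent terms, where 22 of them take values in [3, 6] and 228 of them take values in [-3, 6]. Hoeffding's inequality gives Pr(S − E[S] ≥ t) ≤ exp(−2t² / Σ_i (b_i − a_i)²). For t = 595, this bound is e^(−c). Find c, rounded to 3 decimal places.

37.933

Σ(b_i − a_i)² = 22·3² + 228·9² = 18666.
c = 2t² / 18666 = 2·595² / 18666 = 37.9326.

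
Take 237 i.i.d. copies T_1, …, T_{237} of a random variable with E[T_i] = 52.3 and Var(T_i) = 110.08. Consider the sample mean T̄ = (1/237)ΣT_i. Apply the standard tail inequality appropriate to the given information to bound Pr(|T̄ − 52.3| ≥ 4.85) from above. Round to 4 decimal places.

0.0197

With mean and variance of each term known, Chebyshev's inequality bounds the deviation of the sum (or sample mean).
Var(T̄) = Var(T_i)/n = 110.08/237 = 0.46447.
Chebyshev: Pr(|T̄ − 52.3| ≥ 4.85) ≤ Var(T̄)/(4.85)² = 110.08/(237·4.85²) = 0.0197.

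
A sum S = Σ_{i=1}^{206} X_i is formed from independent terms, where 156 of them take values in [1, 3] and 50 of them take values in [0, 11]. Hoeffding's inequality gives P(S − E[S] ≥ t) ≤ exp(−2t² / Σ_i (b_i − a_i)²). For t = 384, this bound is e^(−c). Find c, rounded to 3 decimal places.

Σ(b_i − a_i)² = 156·2² + 50·11² = 6674.
c = 2t² / 6674 = 2·384² / 6674 = 44.1882.

44.188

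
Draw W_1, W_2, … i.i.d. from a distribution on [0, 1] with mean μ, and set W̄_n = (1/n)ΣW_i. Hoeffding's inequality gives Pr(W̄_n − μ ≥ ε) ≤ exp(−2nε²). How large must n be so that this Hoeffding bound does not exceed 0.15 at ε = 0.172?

33

Require exp(−2nε²) ≤ 0.15, i.e. 2nε² ≥ ln(1/0.15) = 1.897120.
So n ≥ 1.897120 / (2·0.172²) = 32.063.
The smallest integer n is 33.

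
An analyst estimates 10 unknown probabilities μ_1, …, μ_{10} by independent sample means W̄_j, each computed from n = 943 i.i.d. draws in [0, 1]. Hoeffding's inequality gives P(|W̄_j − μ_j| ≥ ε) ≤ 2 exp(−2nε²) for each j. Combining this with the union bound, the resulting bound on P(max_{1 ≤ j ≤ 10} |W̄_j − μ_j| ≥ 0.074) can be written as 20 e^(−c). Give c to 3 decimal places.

10.328

Union bound over the 10 events: P(max_{1 ≤ j ≤ 10} |W̄_j − μ_j| ≥ 0.074) ≤ 10·2·exp(−2nε²) = 20 exp(−2·943·0.074²).
So c = 2·943·0.074² = 10.3277.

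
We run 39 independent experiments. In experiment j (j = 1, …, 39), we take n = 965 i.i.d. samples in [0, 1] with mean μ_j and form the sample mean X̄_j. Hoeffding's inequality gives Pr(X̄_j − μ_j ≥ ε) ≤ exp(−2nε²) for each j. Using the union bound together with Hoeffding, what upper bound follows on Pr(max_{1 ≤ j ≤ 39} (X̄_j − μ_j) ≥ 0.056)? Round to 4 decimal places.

Per-experiment Hoeffding bound: exp(−2·965·0.056²) = exp(−6.05248) = 0.002352.
Union bound over 39 events: 39·0.002352 = 0.09173.

0.0917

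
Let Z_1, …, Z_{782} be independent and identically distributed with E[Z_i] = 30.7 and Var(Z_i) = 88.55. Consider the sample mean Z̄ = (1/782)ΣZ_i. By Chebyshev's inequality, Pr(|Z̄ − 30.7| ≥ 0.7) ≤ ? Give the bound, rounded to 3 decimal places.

0.231

Var(Z̄) = Var(Z_i)/n = 88.55/782 = 0.11324.
Chebyshev: Pr(|Z̄ − 30.7| ≥ 0.7) ≤ Var(Z̄)/(0.7)² = 88.55/(782·0.7²) = 0.2311.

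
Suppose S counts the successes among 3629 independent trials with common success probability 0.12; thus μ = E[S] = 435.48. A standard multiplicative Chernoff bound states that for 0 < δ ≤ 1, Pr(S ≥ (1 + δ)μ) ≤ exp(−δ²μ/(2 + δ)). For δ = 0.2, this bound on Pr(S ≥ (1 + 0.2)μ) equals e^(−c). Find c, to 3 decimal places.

c = δ²μ/(2 + δ) = 0.2²·435.48/(2 + 0.2) = 7.9178.

7.918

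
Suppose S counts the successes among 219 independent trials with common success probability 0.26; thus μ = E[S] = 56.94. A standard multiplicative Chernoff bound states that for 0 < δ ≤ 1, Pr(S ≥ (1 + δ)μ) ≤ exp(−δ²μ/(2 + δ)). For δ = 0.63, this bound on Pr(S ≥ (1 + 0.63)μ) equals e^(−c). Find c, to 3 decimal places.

8.593

c = δ²μ/(2 + δ) = 0.63²·56.94/(2 + 0.63) = 8.5930.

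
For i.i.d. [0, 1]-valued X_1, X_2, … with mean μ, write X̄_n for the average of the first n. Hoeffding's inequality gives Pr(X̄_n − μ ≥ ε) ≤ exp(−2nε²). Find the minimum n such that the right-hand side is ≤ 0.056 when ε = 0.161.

Require exp(−2nε²) ≤ 0.056, i.e. 2nε² ≥ ln(1/0.056) = 2.882404.
So n ≥ 2.882404 / (2·0.161²) = 55.600.
The smallest integer n is 56.

56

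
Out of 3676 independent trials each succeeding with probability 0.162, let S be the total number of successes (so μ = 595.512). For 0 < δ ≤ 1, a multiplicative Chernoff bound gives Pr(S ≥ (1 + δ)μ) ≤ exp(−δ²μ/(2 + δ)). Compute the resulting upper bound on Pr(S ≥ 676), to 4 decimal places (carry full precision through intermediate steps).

Write 676 = (1 + δ)μ, so δ = 676/595.512 − 1 = 0.1351576…
Then the exponent is δ²μ/(2 + δ) = (676 − μ)² / (μ·(2 + δ)) = 5.094972.
Bound = exp(−5.094972) = 0.00613.

0.0061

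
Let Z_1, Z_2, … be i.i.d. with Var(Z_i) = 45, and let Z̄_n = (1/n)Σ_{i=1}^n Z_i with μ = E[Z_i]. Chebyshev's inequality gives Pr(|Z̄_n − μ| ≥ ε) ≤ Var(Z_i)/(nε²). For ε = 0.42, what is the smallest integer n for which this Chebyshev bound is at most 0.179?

1426

Require 45/(n·0.42²) ≤ 0.179, i.e. n ≥ 45/(0.179·0.42²) = 1425.151.
The smallest integer n is 1426.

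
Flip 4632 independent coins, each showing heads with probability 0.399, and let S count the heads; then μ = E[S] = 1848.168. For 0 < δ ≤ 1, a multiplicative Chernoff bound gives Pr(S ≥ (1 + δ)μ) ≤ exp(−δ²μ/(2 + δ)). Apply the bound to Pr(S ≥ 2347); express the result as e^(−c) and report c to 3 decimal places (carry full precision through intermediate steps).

Write 2347 = (1 + δ)μ, so δ = 2347/1848.168 − 1 = 0.2699062…
Then the exponent is δ²μ/(2 + δ) = (2347 − μ)² / (μ·(2 + δ)) = 59.314279.

59.314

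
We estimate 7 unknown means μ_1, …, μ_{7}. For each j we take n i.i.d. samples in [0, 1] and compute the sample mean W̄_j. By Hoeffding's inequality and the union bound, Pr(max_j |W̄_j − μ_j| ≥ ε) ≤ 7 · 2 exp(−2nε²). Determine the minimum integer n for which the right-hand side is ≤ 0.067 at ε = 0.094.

303

Need 2·7·exp(−2nε²) ≤ 0.067, i.e. exp(−2nε²) ≤ 0.067/14.
So 2nε² ≥ ln(14/0.067) = 5.342120.
Hence n ≥ 5.342120/(2·0.094²) = 302.293.
The smallest integer n is 303.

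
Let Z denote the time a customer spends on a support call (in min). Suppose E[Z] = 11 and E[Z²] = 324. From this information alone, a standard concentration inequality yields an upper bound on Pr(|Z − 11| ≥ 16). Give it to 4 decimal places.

The first two moments determine the variance, so Chebyshev's inequality is the sharpest standard bound available.
Var(Z) = E[Z²] − (E[Z])² = 324 − 121 = 203.
Chebyshev's inequality: Pr(|Z − μ| ≥ t) ≤ Var(Z)/t² = 203/256 = 0.7930.

0.7930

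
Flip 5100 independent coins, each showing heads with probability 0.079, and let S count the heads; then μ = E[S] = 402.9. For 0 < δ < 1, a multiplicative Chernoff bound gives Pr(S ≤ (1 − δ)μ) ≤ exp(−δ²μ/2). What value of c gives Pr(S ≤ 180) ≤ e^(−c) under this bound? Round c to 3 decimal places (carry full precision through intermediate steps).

61.658

Write 180 = (1 − δ)μ, so δ = 1 − 180/402.9 = 0.553239…
Then the exponent is δ²μ/2 = (μ − 180)²/(2μ) = 61.658488.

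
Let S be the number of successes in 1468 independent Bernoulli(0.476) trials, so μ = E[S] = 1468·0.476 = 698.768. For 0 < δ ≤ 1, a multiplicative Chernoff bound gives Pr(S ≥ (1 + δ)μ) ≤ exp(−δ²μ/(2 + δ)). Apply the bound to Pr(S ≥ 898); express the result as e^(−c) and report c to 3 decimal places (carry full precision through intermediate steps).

24.859

Write 898 = (1 + δ)μ, so δ = 898/698.768 − 1 = 0.285119…
Then the exponent is δ²μ/(2 + δ) = (898 − μ)² / (μ·(2 + δ)) = 24.858583.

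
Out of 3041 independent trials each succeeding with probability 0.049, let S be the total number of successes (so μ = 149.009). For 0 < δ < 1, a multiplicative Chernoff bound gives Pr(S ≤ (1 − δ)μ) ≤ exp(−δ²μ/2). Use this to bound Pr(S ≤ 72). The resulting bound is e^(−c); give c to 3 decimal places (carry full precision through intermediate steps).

Write 72 = (1 − δ)μ, so δ = 1 − 72/149.009 = 0.5168077…
Then the exponent is δ²μ/2 = (μ − 72)²/(2μ) = 19.899422.

19.899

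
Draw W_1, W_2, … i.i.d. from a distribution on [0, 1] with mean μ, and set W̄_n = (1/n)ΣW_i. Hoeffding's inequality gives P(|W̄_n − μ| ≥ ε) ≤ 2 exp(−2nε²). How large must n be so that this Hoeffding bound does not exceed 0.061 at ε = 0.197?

Require 2·exp(−2nε²) ≤ 0.061, i.e. 2nε² ≥ ln(2/0.061) = 3.490029.
So n ≥ 3.490029 / (2·0.197²) = 44.964.
The smallest integer n is 45.

45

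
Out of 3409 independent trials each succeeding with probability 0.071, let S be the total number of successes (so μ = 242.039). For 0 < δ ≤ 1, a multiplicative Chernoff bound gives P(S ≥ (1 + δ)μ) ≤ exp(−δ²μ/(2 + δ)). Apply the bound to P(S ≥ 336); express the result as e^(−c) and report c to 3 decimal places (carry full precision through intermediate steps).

Write 336 = (1 + δ)μ, so δ = 336/242.039 − 1 = 0.388206…
Then the exponent is δ²μ/(2 + δ) = (336 − μ)² / (μ·(2 + δ)) = 15.273484.

15.273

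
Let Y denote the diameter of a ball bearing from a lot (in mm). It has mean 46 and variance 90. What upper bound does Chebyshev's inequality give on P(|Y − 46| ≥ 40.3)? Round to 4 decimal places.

Chebyshev: P(|Y − μ| ≥ t) ≤ Var(Y)/t².
Bound = 90 / 1624.09 = 0.0554.

0.0554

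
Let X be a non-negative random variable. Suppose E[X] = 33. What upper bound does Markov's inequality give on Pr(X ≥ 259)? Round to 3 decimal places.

0.127

Markov's inequality: for a non-negative random variable, Pr(X ≥ a) ≤ E[X]/a.
Here E[X] = 33 and a = 259, so the bound is 33/259 = 0.1274.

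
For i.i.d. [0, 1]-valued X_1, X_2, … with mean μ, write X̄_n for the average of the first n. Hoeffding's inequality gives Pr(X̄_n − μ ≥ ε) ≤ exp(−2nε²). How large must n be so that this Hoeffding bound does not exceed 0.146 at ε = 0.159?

Require exp(−2nε²) ≤ 0.146, i.e. 2nε² ≥ ln(1/0.146) = 1.924149.
So n ≥ 1.924149 / (2·0.159²) = 38.055.
The smallest integer n is 39.

39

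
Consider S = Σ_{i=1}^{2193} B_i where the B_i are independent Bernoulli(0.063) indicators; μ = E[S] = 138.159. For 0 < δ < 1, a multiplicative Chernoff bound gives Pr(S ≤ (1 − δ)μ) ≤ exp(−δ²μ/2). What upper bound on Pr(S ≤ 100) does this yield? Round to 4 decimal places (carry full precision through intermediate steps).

0.0051

Write 100 = (1 − δ)μ, so δ = 1 − 100/138.159 = 0.2761963…
Then the exponent is δ²μ/2 = (μ − 100)²/(2μ) = 5.269687.
Bound = exp(−5.269687) = 0.00515.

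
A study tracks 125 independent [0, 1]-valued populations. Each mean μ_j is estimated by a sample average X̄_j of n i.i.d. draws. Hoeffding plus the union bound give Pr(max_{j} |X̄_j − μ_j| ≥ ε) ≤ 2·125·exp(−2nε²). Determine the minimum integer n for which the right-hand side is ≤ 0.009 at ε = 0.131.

Need 2·125·exp(−2nε²) ≤ 0.009, i.e. exp(−2nε²) ≤ 0.009/250.
So 2nε² ≥ ln(250/0.009) = 10.231992.
Hence n ≥ 10.231992/(2·0.131²) = 298.118.
The smallest integer n is 299.

299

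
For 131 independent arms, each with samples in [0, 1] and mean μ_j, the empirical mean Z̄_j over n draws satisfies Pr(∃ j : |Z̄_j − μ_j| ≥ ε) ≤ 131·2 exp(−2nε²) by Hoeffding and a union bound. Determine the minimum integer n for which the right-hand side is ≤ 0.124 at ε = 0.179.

Need 2·131·exp(−2nε²) ≤ 0.124, i.e. exp(−2nε²) ≤ 0.124/262.
So 2nε² ≥ ln(262/0.124) = 7.655818.
Hence n ≥ 7.655818/(2·0.179²) = 119.469.
The smallest integer n is 120.

120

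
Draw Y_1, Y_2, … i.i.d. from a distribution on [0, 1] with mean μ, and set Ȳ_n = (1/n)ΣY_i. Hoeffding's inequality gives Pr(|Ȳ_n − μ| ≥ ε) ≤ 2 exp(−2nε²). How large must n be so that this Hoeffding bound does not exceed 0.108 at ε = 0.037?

1067

Require 2·exp(−2nε²) ≤ 0.108, i.e. 2nε² ≥ ln(2/0.108) = 2.918771.
So n ≥ 2.918771 / (2·0.037²) = 1066.023.
The smallest integer n is 1067.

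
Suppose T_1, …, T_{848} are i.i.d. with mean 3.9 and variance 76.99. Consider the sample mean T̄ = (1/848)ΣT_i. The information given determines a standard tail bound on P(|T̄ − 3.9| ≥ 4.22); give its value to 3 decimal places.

0.005

With mean and variance of each term known, Chebyshev's inequality bounds the deviation of the sum (or sample mean).
Var(T̄) = Var(T_i)/n = 76.99/848 = 0.09079.
Chebyshev: P(|T̄ − 3.9| ≥ 4.22) ≤ Var(T̄)/(4.22)² = 76.99/(848·4.22²) = 0.0051.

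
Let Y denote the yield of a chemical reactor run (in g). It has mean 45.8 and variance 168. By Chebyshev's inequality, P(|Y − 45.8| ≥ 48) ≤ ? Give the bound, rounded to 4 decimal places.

Chebyshev: P(|Y − μ| ≥ t) ≤ Var(Y)/t².
Bound = 168 / 2304 = 0.0729.

0.0729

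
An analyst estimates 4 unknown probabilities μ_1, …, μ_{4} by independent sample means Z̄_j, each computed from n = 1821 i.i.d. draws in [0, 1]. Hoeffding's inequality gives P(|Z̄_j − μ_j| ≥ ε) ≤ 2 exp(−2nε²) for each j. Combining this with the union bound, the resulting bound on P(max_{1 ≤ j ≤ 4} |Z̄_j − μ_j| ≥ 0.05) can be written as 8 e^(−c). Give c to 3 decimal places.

Union bound over the 4 events: P(max_{1 ≤ j ≤ 4} |Z̄_j − μ_j| ≥ 0.05) ≤ 4·2·exp(−2nε²) = 8 exp(−2·1821·0.05²).
So c = 2·1821·0.05² = 9.1050.

9.105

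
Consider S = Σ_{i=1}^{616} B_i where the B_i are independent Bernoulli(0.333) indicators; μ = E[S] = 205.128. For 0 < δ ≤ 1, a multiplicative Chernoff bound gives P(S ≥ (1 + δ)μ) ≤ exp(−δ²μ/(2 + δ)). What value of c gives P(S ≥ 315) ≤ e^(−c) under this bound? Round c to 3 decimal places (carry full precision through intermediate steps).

23.209

Write 315 = (1 + δ)μ, so δ = 315/205.128 − 1 = 0.5356265…
Then the exponent is δ²μ/(2 + δ) = (315 − μ)² / (μ·(2 + δ)) = 23.209395.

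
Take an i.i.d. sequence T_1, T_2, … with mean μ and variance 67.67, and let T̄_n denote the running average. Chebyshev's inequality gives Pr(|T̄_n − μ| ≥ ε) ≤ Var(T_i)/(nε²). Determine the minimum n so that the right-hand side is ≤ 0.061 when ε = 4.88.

47

Require 67.67/(n·4.88²) ≤ 0.061, i.e. n ≥ 67.67/(0.061·4.88²) = 46.583.
The smallest integer n is 47.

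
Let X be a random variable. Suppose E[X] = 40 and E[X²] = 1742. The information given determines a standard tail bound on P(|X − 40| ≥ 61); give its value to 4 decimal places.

The first two moments determine the variance, so Chebyshev's inequality is the sharpest standard bound available.
Var(X) = E[X²] − (E[X])² = 1742 − 1600 = 142.
Chebyshev's inequality: P(|X − μ| ≥ t) ≤ Var(X)/t² = 142/3721 = 0.0382.

0.0382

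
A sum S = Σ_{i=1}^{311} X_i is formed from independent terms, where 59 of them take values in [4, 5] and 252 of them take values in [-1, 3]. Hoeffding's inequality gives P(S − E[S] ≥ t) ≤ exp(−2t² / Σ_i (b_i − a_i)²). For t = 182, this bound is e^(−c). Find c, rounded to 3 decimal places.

16.194

Σ(b_i − a_i)² = 59·1² + 252·4² = 4091.
c = 2t² / 4091 = 2·182² / 4091 = 16.1936.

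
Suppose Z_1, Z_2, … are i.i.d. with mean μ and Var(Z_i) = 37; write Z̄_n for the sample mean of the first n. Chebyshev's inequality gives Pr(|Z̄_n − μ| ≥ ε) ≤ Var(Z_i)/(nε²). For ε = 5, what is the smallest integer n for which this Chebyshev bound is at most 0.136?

Require 37/(n·5²) ≤ 0.136, i.e. n ≥ 37/(0.136·5²) = 10.882.
The smallest integer n is 11.

11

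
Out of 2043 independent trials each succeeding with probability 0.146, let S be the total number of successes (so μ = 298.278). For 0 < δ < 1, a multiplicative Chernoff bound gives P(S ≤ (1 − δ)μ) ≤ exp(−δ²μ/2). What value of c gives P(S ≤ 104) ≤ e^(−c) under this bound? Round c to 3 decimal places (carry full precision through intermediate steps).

Write 104 = (1 − δ)μ, so δ = 1 − 104/298.278 = 0.651332…
Then the exponent is δ²μ/2 = (μ − 104)²/(2μ) = 63.269737.

63.270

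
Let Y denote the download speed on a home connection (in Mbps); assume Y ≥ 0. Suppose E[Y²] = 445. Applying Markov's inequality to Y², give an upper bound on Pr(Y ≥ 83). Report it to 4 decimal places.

Since Y ≥ 0, the event {Y ≥ 83} is the same as {Y² ≥ 6889}.
Markov's inequality applied to Y² gives Pr(Y² ≥ 6889) ≤ E[Y²]/6889 = 445/6889 = 0.0646.

0.0646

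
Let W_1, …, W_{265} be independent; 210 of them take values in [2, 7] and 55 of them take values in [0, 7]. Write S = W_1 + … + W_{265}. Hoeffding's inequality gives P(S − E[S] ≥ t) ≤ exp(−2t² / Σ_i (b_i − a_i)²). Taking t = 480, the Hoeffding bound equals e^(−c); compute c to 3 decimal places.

Σ(b_i − a_i)² = 210·5² + 55·7² = 7945.
c = 2t² / 7945 = 2·480² / 7945 = 57.9987.

57.999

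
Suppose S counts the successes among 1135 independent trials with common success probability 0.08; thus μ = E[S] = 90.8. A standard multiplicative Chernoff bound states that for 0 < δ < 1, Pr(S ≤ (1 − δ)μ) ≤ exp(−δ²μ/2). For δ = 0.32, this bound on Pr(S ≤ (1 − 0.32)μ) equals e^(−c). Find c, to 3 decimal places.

c = δ²μ/2 = 0.32²·90.8/2 = 4.6490.

4.649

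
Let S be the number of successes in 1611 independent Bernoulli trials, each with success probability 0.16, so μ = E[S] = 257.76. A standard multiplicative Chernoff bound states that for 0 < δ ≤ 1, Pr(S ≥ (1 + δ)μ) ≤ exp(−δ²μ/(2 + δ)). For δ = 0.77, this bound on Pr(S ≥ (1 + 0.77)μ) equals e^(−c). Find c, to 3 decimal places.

55.172

c = δ²μ/(2 + δ) = 0.77²·257.76/(2 + 0.77) = 55.1718.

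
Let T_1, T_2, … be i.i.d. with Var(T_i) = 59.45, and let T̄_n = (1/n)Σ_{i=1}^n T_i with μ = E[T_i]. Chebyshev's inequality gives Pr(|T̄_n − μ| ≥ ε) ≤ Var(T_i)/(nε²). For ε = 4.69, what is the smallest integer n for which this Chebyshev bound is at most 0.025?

Require 59.45/(n·4.69²) ≤ 0.025, i.e. n ≥ 59.45/(0.025·4.69²) = 108.110.
The smallest integer n is 109.

109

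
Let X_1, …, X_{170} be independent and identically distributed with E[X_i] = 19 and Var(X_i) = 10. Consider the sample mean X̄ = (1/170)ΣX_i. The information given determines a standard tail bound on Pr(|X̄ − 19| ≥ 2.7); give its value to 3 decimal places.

0.008

With mean and variance of each term known, Chebyshev's inequality bounds the deviation of the sum (or sample mean).
Var(X̄) = Var(X_i)/n = 10/170 = 0.058824.
Chebyshev: Pr(|X̄ − 19| ≥ 2.7) ≤ Var(X̄)/(2.7)² = 10/(170·2.7²) = 0.0081.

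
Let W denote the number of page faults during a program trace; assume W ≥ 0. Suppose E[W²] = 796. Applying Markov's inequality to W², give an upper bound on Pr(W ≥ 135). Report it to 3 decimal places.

0.044

Since W ≥ 0, the event {W ≥ 135} is the same as {W² ≥ 18225}.
Markov's inequality applied to W² gives Pr(W² ≥ 18225) ≤ E[W²]/18225 = 796/18225 = 0.0437.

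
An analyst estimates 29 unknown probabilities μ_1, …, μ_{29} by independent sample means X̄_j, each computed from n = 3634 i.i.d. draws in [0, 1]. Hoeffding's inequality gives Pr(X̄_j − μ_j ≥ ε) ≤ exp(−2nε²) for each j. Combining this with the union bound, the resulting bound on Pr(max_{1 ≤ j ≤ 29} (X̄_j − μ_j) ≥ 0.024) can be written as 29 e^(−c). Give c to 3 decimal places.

4.186

Union bound over the 29 events: Pr(max_{1 ≤ j ≤ 29} (X̄_j − μ_j) ≥ 0.024) ≤ 29·exp(−2nε²) = 29 exp(−2·3634·0.024²).
So c = 2·3634·0.024² = 4.1864.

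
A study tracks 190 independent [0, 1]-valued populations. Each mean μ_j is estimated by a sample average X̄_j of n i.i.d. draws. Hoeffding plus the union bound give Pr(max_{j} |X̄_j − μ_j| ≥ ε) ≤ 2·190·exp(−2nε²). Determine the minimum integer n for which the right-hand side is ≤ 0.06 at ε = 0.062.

1139

Need 2·190·exp(−2nε²) ≤ 0.06, i.e. exp(−2nε²) ≤ 0.06/380.
So 2nε² ≥ ln(380/0.06) = 8.753582.
Hence n ≥ 8.753582/(2·0.062²) = 1138.603.
The smallest integer n is 1139.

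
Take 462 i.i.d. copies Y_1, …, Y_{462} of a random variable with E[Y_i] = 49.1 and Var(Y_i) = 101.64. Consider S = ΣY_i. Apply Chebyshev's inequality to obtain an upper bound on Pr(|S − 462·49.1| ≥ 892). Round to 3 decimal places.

0.059

Var(S) = n·Var(Y_i) = 462·101.64 = 46957.68.
Chebyshev: Pr(|S − 462·49.1| ≥ 892) ≤ Var(S)/892² = 46957.68/795664 = 0.0590.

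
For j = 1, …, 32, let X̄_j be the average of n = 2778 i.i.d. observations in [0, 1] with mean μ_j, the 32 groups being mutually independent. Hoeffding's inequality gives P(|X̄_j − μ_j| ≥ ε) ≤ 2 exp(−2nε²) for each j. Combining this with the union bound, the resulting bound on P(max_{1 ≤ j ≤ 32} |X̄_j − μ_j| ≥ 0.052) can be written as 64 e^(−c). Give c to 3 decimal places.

Union bound over the 32 events: P(max_{1 ≤ j ≤ 32} |X̄_j − μ_j| ≥ 0.052) ≤ 32·2·exp(−2nε²) = 64 exp(−2·2778·0.052²).
So c = 2·2778·0.052² = 15.0234.

15.023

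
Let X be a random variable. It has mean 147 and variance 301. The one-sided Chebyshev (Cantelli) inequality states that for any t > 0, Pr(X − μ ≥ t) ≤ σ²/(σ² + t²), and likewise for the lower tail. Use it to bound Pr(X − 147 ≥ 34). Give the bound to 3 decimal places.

Here σ² = 301 and t = 34, so σ² + t² = 1457.
Cantelli's bound: 301/1457 = 0.2066.

0.207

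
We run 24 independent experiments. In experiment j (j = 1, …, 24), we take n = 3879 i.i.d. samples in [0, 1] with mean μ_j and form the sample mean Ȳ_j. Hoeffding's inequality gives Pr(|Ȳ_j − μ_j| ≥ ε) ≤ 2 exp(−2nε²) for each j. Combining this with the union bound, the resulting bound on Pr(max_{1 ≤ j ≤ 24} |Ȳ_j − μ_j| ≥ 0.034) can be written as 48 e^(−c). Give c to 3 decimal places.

Union bound over the 24 events: Pr(max_{1 ≤ j ≤ 24} |Ȳ_j − μ_j| ≥ 0.034) ≤ 24·2·exp(−2nε²) = 48 exp(−2·3879·0.034²).
So c = 2·3879·0.034² = 8.9682.

8.968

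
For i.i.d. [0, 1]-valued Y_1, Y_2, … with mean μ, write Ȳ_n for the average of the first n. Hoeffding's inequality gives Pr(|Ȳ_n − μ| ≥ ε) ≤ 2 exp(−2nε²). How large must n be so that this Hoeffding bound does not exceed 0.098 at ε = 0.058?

Require 2·exp(−2nε²) ≤ 0.098, i.e. 2nε² ≥ ln(2/0.098) = 3.015935.
So n ≥ 3.015935 / (2·0.058²) = 448.266.
The smallest integer n is 449.

449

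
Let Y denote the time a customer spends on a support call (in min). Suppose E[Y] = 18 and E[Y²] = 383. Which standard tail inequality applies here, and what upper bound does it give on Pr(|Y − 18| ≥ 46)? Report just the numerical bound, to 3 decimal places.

0.028

The first two moments determine the variance, so Chebyshev's inequality is the sharpest standard bound available.
Var(Y) = E[Y²] − (E[Y])² = 383 − 324 = 59.
Chebyshev's inequality: Pr(|Y − μ| ≥ t) ≤ Var(Y)/t² = 59/2116 = 0.0279.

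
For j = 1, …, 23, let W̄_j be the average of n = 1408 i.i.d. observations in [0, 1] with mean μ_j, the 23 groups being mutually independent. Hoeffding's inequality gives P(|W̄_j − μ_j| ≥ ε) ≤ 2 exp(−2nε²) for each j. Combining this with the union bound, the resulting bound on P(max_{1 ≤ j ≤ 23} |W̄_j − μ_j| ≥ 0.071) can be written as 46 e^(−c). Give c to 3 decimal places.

14.195

Union bound over the 23 events: P(max_{1 ≤ j ≤ 23} |W̄_j − μ_j| ≥ 0.071) ≤ 23·2·exp(−2nε²) = 46 exp(−2·1408·0.071²).
So c = 2·1408·0.071² = 14.1955.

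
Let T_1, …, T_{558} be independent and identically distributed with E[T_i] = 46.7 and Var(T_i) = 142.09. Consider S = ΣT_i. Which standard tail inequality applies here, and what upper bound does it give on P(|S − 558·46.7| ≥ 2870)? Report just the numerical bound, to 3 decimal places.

With mean and variance of each term known, Chebyshev's inequality bounds the deviation of the sum (or sample mean).
Var(S) = n·Var(T_i) = 558·142.09 = 79286.22.
Chebyshev: P(|S − 558·46.7| ≥ 2870) ≤ Var(S)/2870² = 79286.22/8236900 = 0.0096.

0.010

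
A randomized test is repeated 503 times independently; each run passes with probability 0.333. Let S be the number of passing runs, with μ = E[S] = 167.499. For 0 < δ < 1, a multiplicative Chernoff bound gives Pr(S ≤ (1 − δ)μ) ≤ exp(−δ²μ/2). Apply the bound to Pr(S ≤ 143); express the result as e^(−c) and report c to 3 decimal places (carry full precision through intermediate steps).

Write 143 = (1 − δ)μ, so δ = 1 − 143/167.499 = 0.1462636…
Then the exponent is δ²μ/2 = (μ − 143)²/(2μ) = 1.791655.

1.792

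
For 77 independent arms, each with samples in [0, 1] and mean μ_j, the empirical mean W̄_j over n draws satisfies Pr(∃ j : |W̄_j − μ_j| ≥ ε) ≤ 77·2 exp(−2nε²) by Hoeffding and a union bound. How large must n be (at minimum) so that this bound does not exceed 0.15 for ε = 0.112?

277

Need 2·77·exp(−2nε²) ≤ 0.15, i.e. exp(−2nε²) ≤ 0.15/154.
So 2nε² ≥ ln(154/0.15) = 6.934073.
Hence n ≥ 6.934073/(2·0.112²) = 276.390.
The smallest integer n is 277.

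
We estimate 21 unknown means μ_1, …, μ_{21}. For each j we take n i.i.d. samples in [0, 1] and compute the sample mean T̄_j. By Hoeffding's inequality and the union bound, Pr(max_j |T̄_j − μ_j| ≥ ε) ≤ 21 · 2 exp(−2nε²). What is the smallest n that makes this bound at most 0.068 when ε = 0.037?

Need 2·21·exp(−2nε²) ≤ 0.068, i.e. exp(−2nε²) ≤ 0.068/42.
So 2nε² ≥ ln(42/0.068) = 6.425917.
Hence n ≥ 6.425917/(2·0.037²) = 2346.938.
The smallest integer n is 2347.

2347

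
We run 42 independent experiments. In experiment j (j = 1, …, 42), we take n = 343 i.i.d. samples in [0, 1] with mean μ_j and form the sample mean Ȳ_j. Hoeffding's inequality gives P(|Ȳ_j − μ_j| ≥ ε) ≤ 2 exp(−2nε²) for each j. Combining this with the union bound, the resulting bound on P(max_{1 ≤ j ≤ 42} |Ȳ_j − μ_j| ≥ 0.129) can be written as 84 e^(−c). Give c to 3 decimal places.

Union bound over the 42 events: P(max_{1 ≤ j ≤ 42} |Ȳ_j − μ_j| ≥ 0.129) ≤ 42·2·exp(−2nε²) = 84 exp(−2·343·0.129²).
So c = 2·343·0.129² = 11.4157.

11.416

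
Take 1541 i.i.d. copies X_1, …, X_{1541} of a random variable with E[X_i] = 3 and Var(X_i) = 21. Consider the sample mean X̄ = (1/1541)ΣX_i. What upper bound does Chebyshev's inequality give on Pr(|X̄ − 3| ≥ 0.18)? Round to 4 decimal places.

0.4206

Var(X̄) = Var(X_i)/n = 21/1541 = 0.013628.
Chebyshev: Pr(|X̄ − 3| ≥ 0.18) ≤ Var(X̄)/(0.18)² = 21/(1541·0.18²) = 0.4206.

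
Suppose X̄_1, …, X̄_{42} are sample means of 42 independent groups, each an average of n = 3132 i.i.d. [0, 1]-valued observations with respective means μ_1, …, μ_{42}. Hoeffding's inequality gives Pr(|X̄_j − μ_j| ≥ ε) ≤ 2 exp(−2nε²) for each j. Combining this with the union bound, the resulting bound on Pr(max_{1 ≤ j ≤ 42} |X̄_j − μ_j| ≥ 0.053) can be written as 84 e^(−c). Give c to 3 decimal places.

Union bound over the 42 events: Pr(max_{1 ≤ j ≤ 42} |X̄_j − μ_j| ≥ 0.053) ≤ 42·2·exp(−2nε²) = 84 exp(−2·3132·0.053²).
So c = 2·3132·0.053² = 17.5956.

17.596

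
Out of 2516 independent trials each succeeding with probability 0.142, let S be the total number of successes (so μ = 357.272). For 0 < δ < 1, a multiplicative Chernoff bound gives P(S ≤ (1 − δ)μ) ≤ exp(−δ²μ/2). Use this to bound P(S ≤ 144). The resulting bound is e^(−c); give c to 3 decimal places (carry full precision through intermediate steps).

63.656

Write 144 = (1 − δ)μ, so δ = 1 − 144/357.272 = 0.5969457…
Then the exponent is δ²μ/2 = (μ − 144)²/(2μ) = 63.655906.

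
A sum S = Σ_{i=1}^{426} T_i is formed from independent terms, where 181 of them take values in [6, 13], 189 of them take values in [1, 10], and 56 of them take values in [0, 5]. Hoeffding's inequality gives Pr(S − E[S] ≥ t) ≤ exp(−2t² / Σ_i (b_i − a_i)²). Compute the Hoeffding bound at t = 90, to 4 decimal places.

0.5308

Σ(b_i − a_i)² = 181·7² + 189·9² + 56·5² = 25578.
Exponent = 2·90² / 25578 = 0.63336.
Bound = exp(−0.63336) = 0.53081.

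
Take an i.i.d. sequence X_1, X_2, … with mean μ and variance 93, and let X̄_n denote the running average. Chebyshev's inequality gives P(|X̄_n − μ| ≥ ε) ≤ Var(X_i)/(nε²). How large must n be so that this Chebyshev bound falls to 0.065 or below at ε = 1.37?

Require 93/(n·1.37²) ≤ 0.065, i.e. n ≥ 93/(0.065·1.37²) = 762.304.
The smallest integer n is 763.

763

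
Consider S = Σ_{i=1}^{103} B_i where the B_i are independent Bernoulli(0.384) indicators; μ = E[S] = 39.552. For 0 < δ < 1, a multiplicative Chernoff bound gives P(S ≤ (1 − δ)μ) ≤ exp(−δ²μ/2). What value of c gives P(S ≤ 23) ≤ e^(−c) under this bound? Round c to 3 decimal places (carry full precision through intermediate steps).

3.463

Write 23 = (1 − δ)μ, so δ = 1 − 23/39.552 = 0.4184871…
Then the exponent is δ²μ/2 = (μ − 23)²/(2μ) = 3.463399.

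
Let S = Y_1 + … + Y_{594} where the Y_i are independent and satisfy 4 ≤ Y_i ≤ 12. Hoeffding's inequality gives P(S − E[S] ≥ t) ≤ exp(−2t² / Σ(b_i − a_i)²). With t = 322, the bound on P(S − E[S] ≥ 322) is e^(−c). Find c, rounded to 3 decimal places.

5.455

Σ(b_i − a_i)² = 594·(8)² = 38016.
c = 2t²/38016 = 2·322²/38016 = 5.4548.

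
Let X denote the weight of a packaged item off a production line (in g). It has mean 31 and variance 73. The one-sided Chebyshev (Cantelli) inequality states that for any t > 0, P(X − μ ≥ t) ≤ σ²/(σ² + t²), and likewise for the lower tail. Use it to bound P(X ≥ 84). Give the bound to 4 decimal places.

Here σ² = 73 and t = 53, so σ² + t² = 2882.
Cantelli's bound: 73/2882 = 0.0253.

0.0253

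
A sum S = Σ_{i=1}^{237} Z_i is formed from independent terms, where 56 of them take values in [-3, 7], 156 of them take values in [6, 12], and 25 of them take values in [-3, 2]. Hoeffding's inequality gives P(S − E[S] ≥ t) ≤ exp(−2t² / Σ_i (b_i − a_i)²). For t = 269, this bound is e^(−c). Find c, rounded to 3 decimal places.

Σ(b_i − a_i)² = 56·10² + 156·6² + 25·5² = 11841.
c = 2t² / 11841 = 2·269² / 11841 = 12.2221.

12.222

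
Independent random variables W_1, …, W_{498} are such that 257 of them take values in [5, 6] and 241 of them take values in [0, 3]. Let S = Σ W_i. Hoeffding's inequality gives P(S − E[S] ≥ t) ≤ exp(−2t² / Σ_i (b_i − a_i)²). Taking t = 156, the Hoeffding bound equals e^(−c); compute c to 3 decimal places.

20.063

Σ(b_i − a_i)² = 257·1² + 241·3² = 2426.
c = 2t² / 2426 = 2·156² / 2426 = 20.0627.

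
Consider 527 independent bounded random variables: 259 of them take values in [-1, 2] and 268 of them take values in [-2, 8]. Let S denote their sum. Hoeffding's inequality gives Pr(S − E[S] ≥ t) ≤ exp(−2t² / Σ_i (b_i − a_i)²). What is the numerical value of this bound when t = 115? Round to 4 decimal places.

0.4033

Σ(b_i − a_i)² = 259·3² + 268·10² = 29131.
Exponent = 2·115² / 29131 = 0.90797.
Bound = exp(−0.90797) = 0.40334.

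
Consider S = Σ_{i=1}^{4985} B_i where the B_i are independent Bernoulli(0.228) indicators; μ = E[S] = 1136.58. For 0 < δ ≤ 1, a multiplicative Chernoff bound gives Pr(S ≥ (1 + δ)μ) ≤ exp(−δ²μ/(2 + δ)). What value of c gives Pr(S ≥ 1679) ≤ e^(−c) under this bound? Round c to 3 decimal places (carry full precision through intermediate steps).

104.497

Write 1679 = (1 + δ)μ, so δ = 1679/1136.58 − 1 = 0.4772387…
Then the exponent is δ²μ/(2 + δ) = (1679 − μ)² / (μ·(2 + δ)) = 104.496927.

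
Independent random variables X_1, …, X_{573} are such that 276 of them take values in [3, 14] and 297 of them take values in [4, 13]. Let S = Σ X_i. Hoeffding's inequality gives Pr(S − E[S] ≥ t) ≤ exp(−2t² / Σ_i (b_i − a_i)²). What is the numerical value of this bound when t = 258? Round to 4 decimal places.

Σ(b_i − a_i)² = 276·11² + 297·9² = 57453.
Exponent = 2·258² / 57453 = 2.31716.
Bound = exp(−2.31716) = 0.09855.

0.0986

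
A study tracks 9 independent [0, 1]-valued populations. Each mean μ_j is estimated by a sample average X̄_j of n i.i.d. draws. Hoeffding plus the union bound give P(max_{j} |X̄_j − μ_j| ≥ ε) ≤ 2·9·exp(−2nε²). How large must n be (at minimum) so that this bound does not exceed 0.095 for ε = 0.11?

Need 2·9·exp(−2nε²) ≤ 0.095, i.e. exp(−2nε²) ≤ 0.095/18.
So 2nε² ≥ ln(18/0.095) = 5.244250.
Hence n ≥ 5.244250/(2·0.11²) = 216.705.
The smallest integer n is 217.

217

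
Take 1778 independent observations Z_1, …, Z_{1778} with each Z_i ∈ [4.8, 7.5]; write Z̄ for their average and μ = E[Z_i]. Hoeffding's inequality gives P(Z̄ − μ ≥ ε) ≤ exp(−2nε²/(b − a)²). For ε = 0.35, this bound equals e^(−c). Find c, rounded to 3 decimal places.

c = 2nε²/(b − a)² = 2·1778·0.35² / 2.7² = 59.7545.

59.754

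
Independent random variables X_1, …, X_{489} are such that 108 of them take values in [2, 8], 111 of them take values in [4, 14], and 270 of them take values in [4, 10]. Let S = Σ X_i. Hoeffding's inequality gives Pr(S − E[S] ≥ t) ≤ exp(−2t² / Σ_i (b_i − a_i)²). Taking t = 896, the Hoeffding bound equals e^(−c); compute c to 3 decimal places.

Σ(b_i − a_i)² = 108·6² + 111·10² + 270·6² = 24708.
c = 2t² / 24708 = 2·896² / 24708 = 64.9843.

64.984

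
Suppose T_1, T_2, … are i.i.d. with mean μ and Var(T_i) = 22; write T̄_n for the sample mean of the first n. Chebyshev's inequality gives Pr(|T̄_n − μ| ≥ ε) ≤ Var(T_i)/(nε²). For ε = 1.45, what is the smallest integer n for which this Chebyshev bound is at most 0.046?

Require 22/(n·1.45²) ≤ 0.046, i.e. n ≥ 22/(0.046·1.45²) = 227.472.
The smallest integer n is 228.

228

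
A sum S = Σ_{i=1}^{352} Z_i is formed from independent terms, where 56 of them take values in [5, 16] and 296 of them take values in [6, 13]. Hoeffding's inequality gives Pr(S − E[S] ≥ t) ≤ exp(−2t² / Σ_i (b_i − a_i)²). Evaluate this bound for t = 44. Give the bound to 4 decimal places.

Σ(b_i − a_i)² = 56·11² + 296·7² = 21280.
Exponent = 2·44² / 21280 = 0.18195.
Bound = exp(−0.18195) = 0.83364.

0.8336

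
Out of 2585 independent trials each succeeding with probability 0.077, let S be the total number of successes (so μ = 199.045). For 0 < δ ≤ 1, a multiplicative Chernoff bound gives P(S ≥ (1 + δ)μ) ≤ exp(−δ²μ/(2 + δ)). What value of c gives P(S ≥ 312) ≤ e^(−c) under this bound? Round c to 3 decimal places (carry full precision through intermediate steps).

Write 312 = (1 + δ)μ, so δ = 312/199.045 − 1 = 0.5674847…
Then the exponent is δ²μ/(2 + δ) = (312 − μ)² / (μ·(2 + δ)) = 24.966162.

24.966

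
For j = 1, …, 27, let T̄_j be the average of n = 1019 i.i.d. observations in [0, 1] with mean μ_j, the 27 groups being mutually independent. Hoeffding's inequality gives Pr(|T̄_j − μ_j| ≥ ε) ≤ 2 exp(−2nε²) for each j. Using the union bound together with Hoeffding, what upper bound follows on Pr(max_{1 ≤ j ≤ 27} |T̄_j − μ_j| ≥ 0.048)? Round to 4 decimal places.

Per-experiment Hoeffding bound: 2·exp(−2·1019·0.048²) = 2·exp(−4.69555) = 0.018272.
Union bound over 27 events: 27·0.018272 = 0.49333.

0.4933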